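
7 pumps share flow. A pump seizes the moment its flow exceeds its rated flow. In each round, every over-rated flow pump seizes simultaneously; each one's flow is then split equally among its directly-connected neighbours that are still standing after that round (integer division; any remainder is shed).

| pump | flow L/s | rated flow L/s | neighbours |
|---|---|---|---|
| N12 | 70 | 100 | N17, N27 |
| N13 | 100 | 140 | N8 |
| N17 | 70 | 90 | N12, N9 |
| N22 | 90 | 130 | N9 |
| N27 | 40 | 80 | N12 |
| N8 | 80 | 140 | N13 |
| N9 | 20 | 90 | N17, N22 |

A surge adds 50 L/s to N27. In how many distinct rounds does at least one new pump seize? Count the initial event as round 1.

5

Round 1 — N27 at 90 > 80. N27 seizes.
  N27 sheds 90 L/s to N12: 90 each.
    N12: 70+90 = 160 > 100
Round 2 — N12 seizes.
  N12 sheds 160 L/s to N17: 160 each.
    N17: 70+160 = 230 > 90
Round 3 — N17 seizes.
  N17 sheds 230 L/s to N9: 230 each.
    N9: 20+230 = 250 > 90
Round 4 — N9 seizes.
  N9 sheds 250 L/s to N22: 250 each.
    N22: 90+250 = 340 > 130
Round 5 — N22 seizes.
  N22 sheds 340 L/s: no online neighbours, lost.
No further seizures.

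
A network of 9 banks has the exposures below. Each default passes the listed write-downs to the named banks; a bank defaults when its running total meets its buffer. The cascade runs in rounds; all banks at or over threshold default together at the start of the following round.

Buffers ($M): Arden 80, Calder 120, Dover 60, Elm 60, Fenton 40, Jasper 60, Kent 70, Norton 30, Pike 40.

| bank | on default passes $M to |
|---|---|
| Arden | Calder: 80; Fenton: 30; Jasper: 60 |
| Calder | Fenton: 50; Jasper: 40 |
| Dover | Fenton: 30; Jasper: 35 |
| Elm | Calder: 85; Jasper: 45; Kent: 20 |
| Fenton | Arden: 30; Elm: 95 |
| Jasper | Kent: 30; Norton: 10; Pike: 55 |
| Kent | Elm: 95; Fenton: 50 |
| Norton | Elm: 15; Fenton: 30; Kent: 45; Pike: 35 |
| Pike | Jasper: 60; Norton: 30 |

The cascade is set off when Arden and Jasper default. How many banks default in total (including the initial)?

Round 1 — Arden, Jasper default (initial).
  Calder: +80 → 80 < 120
  Fenton: +30 → 30 < 40
  Kent: +30 → 30 < 70
  Norton: +10 → 10 < 30
  Pike: +55 → 55 ≥ 40
Round 2 — Pike defaults.
  Norton: +30 → 40 ≥ 30
Round 3 — Norton defaults.
  Elm: +15 → 15 < 60
  Fenton: +30 → 60 ≥ 40
  Kent: +45 → 75 ≥ 70
Round 4 — Fenton, Kent default.
  Elm: +95+95 → 205 ≥ 60
Round 5 — Elm defaults.
  Calder: +85 → 165 ≥ 120
Round 6 — Calder defaults.
No further defaults.

8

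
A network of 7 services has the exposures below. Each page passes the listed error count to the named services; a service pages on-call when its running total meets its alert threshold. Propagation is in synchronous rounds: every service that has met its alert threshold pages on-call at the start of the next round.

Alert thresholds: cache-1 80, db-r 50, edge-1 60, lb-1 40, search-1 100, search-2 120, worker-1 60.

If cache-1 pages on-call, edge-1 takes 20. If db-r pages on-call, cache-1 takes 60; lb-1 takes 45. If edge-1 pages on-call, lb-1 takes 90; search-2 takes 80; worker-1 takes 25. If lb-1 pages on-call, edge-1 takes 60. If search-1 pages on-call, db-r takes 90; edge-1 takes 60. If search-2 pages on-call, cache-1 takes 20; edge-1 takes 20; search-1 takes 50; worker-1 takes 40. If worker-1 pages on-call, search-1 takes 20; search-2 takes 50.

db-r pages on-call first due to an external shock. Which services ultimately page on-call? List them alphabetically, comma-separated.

db-r, edge-1, lb-1

Round 1 — db-r pages on-call (initial).
  cache-1: +60 → 60 < 80
  lb-1: +45 → 45 ≥ 40
Round 2 — lb-1 pages on-call.
  edge-1: +60 → 60 ≥ 60
Round 3 — edge-1 pages on-call.
  search-2: +80 → 80 < 120
  worker-1: +25 → 25 < 60
No further pages.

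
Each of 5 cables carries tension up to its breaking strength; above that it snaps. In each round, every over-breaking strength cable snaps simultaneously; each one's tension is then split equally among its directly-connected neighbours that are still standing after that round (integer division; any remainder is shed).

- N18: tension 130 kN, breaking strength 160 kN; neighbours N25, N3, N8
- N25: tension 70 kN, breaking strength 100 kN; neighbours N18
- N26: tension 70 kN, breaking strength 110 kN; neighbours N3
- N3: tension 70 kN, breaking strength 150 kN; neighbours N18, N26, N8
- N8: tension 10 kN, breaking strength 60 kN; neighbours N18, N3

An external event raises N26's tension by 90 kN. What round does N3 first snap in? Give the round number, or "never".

Round 1 — N26 at 160 > 110. N26 snaps.
  N26 sheds 160 kN to N3: 160 each.
    N3: 70+160 = 230 > 150
Round 2 — N3 snaps.
  N3 sheds 230 kN to N18, N8: 115 each.
    N18: 130+115 = 245 > 160
    N8: 10+115 = 125 > 60
Round 3 — N18, N8 snap.
  N18 sheds 245 kN to N25: 245 each.
    N25: 70+245 = 315 > 100
  N8 sheds 125 kN: no online neighbours, lost.
Round 4 — N25 snaps.
  N25 sheds 315 kN: no online neighbours, lost.
No further breaks.

2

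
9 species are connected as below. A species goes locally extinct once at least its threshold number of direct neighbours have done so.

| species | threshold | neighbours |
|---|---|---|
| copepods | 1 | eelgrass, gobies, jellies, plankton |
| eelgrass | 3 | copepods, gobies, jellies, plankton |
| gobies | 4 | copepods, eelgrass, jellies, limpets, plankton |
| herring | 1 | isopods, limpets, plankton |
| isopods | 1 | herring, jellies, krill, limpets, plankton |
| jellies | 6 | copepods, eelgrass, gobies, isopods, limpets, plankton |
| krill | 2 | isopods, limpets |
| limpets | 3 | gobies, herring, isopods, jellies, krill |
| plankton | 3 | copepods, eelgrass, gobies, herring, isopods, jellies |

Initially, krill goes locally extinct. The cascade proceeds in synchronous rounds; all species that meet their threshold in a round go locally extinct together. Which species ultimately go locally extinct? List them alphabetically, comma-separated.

Round 1 — krill goes locally extinct (initial).
Round 2 — checking thresholds:
  isopods: 1 of 5 neighbours ≥ 1, goes locally extinct.
  limpets: 1 of 5 neighbours < 3, not yet.
Round 3 — checking thresholds:
  herring: 1 of 3 neighbours ≥ 1, goes locally extinct.
  jellies: 1 of 6 neighbours < 6, not yet.
  limpets: 2 of 5 neighbours < 3, not yet.
  plankton: 1 of 6 neighbours < 3, not yet.
Round 4 — checking thresholds:
  jellies: 1 of 6 neighbours < 6, not yet.
  limpets: 3 of 5 neighbours ≥ 3, goes locally extinct.
  plankton: 2 of 6 neighbours < 3, not yet.
Round 5 — no new extinctions; cascade stops.

herring, isopods, krill, limpets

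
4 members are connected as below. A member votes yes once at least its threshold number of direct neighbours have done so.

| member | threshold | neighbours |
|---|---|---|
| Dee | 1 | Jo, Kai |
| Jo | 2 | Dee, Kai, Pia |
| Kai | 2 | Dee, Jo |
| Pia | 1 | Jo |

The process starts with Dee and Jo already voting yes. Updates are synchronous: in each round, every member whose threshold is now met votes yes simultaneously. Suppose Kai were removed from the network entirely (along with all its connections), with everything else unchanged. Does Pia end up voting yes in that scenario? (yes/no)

With Kai removed:
Round 1 — Dee, Jo vote yes (initial).
Round 2 — checking thresholds:
  Pia: 1 of 1 neighbours ≥ 1, votes yes.
Round 3 — no new yes votes; cascade stops.

yes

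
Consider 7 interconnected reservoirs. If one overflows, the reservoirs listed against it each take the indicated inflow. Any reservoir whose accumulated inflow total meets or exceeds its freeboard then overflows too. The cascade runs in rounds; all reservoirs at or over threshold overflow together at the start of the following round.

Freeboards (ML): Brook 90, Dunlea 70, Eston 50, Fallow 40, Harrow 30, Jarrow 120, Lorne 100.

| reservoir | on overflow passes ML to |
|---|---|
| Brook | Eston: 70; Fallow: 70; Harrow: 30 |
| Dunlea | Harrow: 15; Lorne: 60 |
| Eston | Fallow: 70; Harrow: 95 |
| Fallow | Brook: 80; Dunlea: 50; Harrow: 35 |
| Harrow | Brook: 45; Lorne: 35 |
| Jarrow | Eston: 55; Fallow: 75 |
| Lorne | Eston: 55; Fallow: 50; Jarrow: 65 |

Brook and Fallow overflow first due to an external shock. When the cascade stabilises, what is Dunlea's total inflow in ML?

Round 1 — Brook, Fallow overflow (initial).
  Dunlea: +50 → 50 < 70
  Eston: +70 → 70 ≥ 50
  Harrow: +30+35 → 65 ≥ 30
Round 2 — Eston, Harrow overflow.
  Lorne: +35 → 35 < 100
No further overflows.

50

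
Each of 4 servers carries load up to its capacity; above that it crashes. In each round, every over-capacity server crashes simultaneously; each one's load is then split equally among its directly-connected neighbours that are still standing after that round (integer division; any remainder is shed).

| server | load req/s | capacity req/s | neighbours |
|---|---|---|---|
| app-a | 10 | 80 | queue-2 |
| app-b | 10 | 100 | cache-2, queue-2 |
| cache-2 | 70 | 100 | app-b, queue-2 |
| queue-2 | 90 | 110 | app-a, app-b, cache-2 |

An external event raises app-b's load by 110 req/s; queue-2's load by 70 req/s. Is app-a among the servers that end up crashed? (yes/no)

yes

Round 1 — app-b at 120 > 100; queue-2 at 160 > 110. app-b, queue-2 crash.
  app-b sheds 120 req/s to cache-2: 120 each.
    cache-2: 70+120 = 190 > 100
  queue-2 sheds 160 req/s to app-a, cache-2: 80 each.
    app-a: 10+80 = 90 > 80
    cache-2: 190+80 = 270 > 100
Round 2 — app-a, cache-2 crash.
  app-a sheds 90 req/s: no online neighbours, lost.
  cache-2 sheds 270 req/s: no online neighbours, lost.
No further crashes.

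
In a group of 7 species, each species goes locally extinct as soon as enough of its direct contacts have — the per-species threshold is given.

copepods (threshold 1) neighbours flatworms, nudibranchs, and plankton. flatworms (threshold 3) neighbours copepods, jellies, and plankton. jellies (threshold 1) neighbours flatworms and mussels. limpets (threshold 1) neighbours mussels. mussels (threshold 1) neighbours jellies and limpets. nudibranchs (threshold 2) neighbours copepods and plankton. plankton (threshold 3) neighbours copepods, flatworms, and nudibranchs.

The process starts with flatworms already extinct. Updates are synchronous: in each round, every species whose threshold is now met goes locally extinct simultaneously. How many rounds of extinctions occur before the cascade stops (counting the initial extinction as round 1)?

4

Round 1 — flatworms goes locally extinct (initial).
Round 2 — checking thresholds:
  copepods: 1 of 3 neighbours ≥ 1, goes locally extinct.
  jellies: 1 of 2 neighbours ≥ 1, goes locally extinct.
  plankton: 1 of 3 neighbours < 3, holds.
Round 3 — checking thresholds:
  mussels: 1 of 2 neighbours ≥ 1, goes locally extinct.
  nudibranchs: 1 of 2 neighbours < 2, holds.
  plankton: 2 of 3 neighbours < 3, holds.
Round 4 — checking thresholds:
  limpets: 1 of 1 neighbours ≥ 1, goes locally extinct.
  nudibranchs: 1 of 2 neighbours < 2, holds.
  plankton: 2 of 3 neighbours < 3, holds.
Round 5 — no new extinctions; cascade stops.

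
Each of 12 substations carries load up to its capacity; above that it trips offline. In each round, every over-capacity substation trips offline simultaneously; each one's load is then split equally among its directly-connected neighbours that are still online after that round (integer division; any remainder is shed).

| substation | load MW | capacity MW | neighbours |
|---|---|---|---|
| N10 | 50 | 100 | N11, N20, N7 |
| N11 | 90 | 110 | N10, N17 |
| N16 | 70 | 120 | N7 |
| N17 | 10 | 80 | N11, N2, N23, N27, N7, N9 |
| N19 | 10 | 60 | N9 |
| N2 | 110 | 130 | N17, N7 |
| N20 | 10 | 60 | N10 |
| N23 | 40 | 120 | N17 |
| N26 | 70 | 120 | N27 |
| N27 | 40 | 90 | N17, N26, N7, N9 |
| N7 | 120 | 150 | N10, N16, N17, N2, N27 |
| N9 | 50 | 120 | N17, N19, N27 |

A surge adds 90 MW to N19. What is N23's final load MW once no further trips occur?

61

Round 1 — N19 at 100 > 60. N19 trips offline.
  N19 sheds 100 MW to N9: 100 each.
    N9: 50+100 = 150 > 120
Round 2 — N9 trips offline.
  N9 sheds 150 MW to N17, N27: 75 each.
    N17: 10+75 = 85 > 80
    N27: 40+75 = 115 > 90
Round 3 — N17, N27 trip offline.
  N17 sheds 85 MW to N11, N2, N23, N7: 21 each (1 lost).
    N11: 90+21 = 111 > 110
    N2: 110+21 = 131 > 130
    N23: 40+21 = 61 ≤ 120
    N7: 120+21 = 141 ≤ 150
  N27 sheds 115 MW to N26, N7: 57 each (1 lost).
    N26: 70+57 = 127 > 120
    N7: 141+57 = 198 > 150
Round 4 — N11, N2, N26, N7 trip offline.
  N11 sheds 111 MW to N10: 111 each.
    N10: 50+111 = 161 > 100
  N2 sheds 131 MW: no online neighbours, lost.
  N26 sheds 127 MW: no online neighbours, lost.
  N7 sheds 198 MW to N10, N16: 99 each.
    N10: 161+99 = 260 > 100
    N16: 70+99 = 169 > 120
Round 5 — N10, N16 trip offline.
  N10 sheds 260 MW to N20: 260 each.
    N20: 10+260 = 270 > 60
  N16 sheds 169 MW: no online neighbours, lost.
Round 6 — N20 trips offline.
  N20 sheds 270 MW: no online neighbours, lost.
No further trips.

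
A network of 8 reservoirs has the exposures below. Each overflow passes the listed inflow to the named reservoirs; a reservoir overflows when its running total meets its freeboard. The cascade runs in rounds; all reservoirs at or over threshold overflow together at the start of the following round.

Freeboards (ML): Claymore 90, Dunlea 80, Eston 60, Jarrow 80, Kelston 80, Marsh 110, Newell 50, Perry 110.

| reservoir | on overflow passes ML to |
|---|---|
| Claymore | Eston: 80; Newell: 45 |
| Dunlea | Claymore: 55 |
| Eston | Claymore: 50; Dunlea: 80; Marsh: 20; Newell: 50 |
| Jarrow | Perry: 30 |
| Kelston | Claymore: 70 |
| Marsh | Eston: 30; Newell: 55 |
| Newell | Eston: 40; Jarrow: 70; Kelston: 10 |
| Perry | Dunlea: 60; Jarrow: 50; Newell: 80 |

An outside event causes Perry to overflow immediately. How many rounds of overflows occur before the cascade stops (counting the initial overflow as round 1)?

3

Round 1 — Perry overflows (initial).
  Dunlea: +60 → 60 < 80
  Jarrow: +50 → 50 < 80
  Newell: +80 → 80 ≥ 50
Round 2 — Newell overflows.
  Eston: +40 → 40 < 60
  Jarrow: +70 → 120 ≥ 80
  Kelston: +10 → 10 < 80
Round 3 — Jarrow overflows.
No further overflows.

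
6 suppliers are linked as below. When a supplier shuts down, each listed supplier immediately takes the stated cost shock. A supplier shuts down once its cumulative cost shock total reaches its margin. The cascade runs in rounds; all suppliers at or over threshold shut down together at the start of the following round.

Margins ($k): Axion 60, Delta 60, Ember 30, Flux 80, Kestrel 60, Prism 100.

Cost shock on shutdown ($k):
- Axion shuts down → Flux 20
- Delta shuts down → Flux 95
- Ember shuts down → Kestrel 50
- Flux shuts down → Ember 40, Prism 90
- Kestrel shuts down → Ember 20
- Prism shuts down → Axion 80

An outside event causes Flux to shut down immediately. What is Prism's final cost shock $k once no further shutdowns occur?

90

Round 1 — Flux shuts down (initial).
  Ember: +40 → 40 ≥ 30
  Prism: +90 → 90 < 100
Round 2 — Ember shuts down.
  Kestrel: +50 → 50 < 60
No further shutdowns.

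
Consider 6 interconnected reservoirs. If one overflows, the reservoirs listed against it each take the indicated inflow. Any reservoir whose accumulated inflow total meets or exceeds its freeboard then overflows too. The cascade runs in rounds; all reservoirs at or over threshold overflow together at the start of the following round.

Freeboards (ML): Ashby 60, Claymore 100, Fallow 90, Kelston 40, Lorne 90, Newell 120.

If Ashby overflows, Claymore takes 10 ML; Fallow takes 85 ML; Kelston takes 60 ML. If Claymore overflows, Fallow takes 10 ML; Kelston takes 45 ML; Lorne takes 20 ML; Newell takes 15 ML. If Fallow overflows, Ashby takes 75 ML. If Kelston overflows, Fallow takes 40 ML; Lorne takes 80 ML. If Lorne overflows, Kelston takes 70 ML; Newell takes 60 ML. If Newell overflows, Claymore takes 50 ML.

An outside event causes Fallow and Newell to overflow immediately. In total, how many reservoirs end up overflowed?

4

Round 1 — Fallow, Newell overflow (initial).
  Ashby: +75 → 75 ≥ 60
  Claymore: +50 → 50 < 100
Round 2 — Ashby overflows.
  Claymore: +10 → 60 < 100
  Kelston: +60 → 60 ≥ 40
Round 3 — Kelston overflows.
  Lorne: +80 → 80 < 90
No further overflows.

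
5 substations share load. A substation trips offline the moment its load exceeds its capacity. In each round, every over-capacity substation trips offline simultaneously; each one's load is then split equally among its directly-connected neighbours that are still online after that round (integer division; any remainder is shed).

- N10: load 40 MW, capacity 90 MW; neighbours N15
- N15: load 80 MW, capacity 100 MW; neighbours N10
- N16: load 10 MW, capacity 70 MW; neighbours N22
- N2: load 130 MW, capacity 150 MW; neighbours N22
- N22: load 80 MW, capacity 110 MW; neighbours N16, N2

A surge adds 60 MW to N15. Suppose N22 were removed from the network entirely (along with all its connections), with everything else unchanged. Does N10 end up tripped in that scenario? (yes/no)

yes

With N22 removed:
Round 1 — N15 at 140 > 100. N15 trips offline.
  N15 sheds 140 MW to N10: 140 each.
    N10: 40+140 = 180 > 90
Round 2 — N10 trips offline.
  N10 sheds 180 MW: no online neighbours, lost.
No further trips.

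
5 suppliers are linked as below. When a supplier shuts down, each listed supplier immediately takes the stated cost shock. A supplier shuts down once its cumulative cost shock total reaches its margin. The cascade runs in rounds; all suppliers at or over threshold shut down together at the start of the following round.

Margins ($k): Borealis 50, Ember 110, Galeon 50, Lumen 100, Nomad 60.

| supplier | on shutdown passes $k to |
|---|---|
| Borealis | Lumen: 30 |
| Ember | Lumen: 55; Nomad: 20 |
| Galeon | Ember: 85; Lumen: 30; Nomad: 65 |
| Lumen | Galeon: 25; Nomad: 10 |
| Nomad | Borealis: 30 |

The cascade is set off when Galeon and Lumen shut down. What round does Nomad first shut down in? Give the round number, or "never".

Round 1 — Galeon, Lumen shut down (initial).
  Ember: +85 → 85 < 110
  Nomad: +65+10 → 75 ≥ 60
Round 2 — Nomad shuts down.
  Borealis: +30 → 30 < 50
No further shutdowns.

2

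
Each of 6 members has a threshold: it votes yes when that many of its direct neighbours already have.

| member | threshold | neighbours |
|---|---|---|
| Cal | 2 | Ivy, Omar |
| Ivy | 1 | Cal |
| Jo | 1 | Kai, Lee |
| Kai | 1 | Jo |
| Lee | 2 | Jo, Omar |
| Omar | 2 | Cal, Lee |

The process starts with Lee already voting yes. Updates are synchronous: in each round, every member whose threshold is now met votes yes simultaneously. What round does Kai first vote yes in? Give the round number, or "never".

3

Round 1 — Lee votes yes (initial).
Round 2 — checking thresholds:
  Jo: 1 of 2 neighbours ≥ 1, votes yes.
  Omar: 1 of 2 neighbours < 2, below threshold.
Round 3 — checking thresholds:
  Kai: 1 of 1 neighbours ≥ 1, votes yes.
  Omar: 1 of 2 neighbours < 2, below threshold.
Round 4 — no new yes votes; cascade stops.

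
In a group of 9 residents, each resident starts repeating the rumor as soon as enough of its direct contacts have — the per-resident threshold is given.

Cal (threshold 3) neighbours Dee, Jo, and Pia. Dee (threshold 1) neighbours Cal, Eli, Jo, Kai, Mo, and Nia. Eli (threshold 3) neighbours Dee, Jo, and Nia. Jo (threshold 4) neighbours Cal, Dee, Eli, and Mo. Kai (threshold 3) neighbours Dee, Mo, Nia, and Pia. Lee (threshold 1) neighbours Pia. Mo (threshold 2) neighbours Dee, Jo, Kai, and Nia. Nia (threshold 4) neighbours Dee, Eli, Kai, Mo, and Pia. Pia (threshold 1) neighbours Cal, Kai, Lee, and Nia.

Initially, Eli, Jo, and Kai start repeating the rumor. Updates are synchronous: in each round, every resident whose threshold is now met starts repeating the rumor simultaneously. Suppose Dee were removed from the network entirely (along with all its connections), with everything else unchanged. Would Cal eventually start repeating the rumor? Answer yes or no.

no

With Dee removed:
Round 1 — Eli, Jo, Kai start repeating the rumor (initial).
Round 2 — checking thresholds:
  Cal: 1 of 2 neighbours < 3, not yet.
  Mo: 2 of 3 neighbours ≥ 2, starts repeating the rumor.
  Nia: 2 of 4 neighbours < 4, not yet.
  Pia: 1 of 4 neighbours ≥ 1, starts repeating the rumor.
Round 3 — checking thresholds:
  Cal: 2 of 2 neighbours < 3, not yet.
  Lee: 1 of 1 neighbours ≥ 1, starts repeating the rumor.
  Nia: 4 of 4 neighbours ≥ 4, starts repeating the rumor.
Round 4 — no new spreads; cascade stops.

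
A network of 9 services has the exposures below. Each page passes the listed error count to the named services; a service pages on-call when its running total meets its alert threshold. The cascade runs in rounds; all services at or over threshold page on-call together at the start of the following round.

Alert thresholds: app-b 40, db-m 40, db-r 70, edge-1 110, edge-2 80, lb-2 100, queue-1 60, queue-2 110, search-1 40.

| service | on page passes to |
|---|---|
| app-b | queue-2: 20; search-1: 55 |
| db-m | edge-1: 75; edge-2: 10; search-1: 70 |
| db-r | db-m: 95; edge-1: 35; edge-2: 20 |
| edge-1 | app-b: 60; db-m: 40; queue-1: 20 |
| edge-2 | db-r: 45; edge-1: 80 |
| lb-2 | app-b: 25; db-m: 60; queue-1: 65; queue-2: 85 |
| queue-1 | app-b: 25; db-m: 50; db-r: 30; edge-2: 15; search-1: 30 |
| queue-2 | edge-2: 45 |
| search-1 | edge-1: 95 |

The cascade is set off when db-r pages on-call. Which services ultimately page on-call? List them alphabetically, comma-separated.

Round 1 — db-r pages on-call (initial).
  db-m: +95 → 95 ≥ 40
  edge-1: +35 → 35 < 110
  edge-2: +20 → 20 < 80
Round 2 — db-m pages on-call.
  edge-1: +75 → 110 ≥ 110
  edge-2: +10 → 30 < 80
  search-1: +70 → 70 ≥ 40
Round 3 — edge-1, search-1 page on-call.
  app-b: +60 → 60 ≥ 40
  queue-1: +20 → 20 < 60
Round 4 — app-b pages on-call.
  queue-2: +20 → 20 < 110
No further pages.

app-b, db-m, db-r, edge-1, search-1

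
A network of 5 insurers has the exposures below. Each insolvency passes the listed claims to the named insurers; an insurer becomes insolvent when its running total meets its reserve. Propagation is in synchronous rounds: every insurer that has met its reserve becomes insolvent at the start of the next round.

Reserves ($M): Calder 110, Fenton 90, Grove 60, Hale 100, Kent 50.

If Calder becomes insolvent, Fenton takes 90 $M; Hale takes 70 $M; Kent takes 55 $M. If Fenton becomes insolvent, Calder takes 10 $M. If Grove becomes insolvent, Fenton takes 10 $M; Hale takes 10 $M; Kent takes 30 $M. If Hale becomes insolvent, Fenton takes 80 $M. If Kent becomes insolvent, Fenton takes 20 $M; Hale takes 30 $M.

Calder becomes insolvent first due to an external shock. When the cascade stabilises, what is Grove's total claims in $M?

0

Round 1 — Calder becomes insolvent (initial).
  Fenton: +90 → 90 ≥ 90
  Hale: +70 → 70 < 100
  Kent: +55 → 55 ≥ 50
Round 2 — Fenton, Kent become insolvent.
  Hale: +30 → 100 ≥ 100
Round 3 — Hale becomes insolvent.
No further insolvencies.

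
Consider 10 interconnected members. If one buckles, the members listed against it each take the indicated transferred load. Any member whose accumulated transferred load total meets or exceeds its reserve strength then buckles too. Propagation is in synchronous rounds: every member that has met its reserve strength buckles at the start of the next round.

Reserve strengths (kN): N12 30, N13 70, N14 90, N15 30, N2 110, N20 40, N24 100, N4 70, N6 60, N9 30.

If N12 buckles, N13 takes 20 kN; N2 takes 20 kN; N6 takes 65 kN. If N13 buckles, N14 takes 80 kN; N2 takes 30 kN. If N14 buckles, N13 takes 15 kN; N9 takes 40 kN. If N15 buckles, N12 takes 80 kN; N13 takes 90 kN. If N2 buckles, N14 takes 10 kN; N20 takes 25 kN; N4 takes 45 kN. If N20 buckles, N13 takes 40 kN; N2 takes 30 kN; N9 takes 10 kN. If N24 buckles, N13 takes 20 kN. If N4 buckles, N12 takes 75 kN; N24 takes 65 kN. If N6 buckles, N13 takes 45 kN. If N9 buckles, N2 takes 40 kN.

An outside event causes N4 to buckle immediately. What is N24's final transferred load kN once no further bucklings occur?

Round 1 — N4 buckles (initial).
  N12: +75 → 75 ≥ 30
  N24: +65 → 65 < 100
Round 2 — N12 buckles.
  N13: +20 → 20 < 70
  N2: +20 → 20 < 110
  N6: +65 → 65 ≥ 60
Round 3 — N6 buckles.
  N13: +45 → 65 < 70
No further bucklings.

65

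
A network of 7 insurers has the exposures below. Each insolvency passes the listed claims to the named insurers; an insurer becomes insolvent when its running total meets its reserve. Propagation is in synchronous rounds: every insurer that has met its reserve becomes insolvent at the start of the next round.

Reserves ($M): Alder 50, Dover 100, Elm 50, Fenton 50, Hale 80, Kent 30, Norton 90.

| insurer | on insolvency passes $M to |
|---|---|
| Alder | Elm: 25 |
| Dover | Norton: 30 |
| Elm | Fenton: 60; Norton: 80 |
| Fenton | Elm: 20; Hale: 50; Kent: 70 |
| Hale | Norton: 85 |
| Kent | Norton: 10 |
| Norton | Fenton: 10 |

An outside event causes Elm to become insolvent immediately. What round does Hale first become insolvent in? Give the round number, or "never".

Round 1 — Elm becomes insolvent (initial).
  Fenton: +60 → 60 ≥ 50
  Norton: +80 → 80 < 90
Round 2 — Fenton becomes insolvent.
  Hale: +50 → 50 < 80
  Kent: +70 → 70 ≥ 30
Round 3 — Kent becomes insolvent.
  Norton: +10 → 90 ≥ 90
Round 4 — Norton becomes insolvent.
No further insolvencies.

never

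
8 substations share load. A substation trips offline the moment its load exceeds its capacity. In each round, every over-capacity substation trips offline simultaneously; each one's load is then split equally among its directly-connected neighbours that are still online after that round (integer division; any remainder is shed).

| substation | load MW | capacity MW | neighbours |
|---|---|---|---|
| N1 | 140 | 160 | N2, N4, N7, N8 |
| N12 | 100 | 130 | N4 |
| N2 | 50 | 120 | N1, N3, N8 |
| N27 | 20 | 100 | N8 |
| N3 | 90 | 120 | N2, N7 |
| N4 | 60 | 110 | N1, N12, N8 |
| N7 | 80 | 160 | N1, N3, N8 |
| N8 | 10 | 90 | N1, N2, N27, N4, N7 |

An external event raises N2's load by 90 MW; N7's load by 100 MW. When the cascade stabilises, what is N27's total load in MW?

Round 1 — N2 at 140 > 120; N7 at 180 > 160. N2, N7 trip offline.
  N2 sheds 140 MW to N1, N3, N8: 46 each (2 lost).
    N1: 140+46 = 186 > 160
    N3: 90+46 = 136 > 120
    N8: 10+46 = 56 ≤ 90
  N7 sheds 180 MW to N1, N3, N8: 60 each.
    N1: 186+60 = 246 > 160
    N3: 136+60 = 196 > 120
    N8: 56+60 = 116 > 90
Round 2 — N1, N3, N8 trip offline.
  N1 sheds 246 MW to N4: 246 each.
    N4: 60+246 = 306 > 110
  N3 sheds 196 MW: no online neighbours, lost.
  N8 sheds 116 MW to N27, N4: 58 each.
    N27: 20+58 = 78 ≤ 100
    N4: 306+58 = 364 > 110
Round 3 — N4 trips offline.
  N4 sheds 364 MW to N12: 364 each.
    N12: 100+364 = 464 > 130
Round 4 — N12 trips offline.
  N12 sheds 464 MW: no online neighbours, lost.
No further trips.

78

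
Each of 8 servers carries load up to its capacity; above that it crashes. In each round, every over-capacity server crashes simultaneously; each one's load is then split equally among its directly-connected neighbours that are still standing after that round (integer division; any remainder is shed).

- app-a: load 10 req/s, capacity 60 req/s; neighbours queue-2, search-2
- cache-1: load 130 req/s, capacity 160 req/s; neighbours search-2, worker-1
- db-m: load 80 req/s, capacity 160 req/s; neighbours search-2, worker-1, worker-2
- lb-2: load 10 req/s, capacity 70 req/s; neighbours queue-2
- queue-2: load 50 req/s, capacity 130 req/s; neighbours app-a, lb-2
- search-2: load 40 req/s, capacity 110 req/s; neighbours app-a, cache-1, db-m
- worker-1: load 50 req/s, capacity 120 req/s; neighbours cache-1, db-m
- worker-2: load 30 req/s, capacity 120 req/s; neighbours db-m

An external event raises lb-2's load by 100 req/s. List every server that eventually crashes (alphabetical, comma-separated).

app-a, cache-1, db-m, lb-2, queue-2, search-2, worker-1, worker-2

Round 1 — lb-2 at 110 > 70. lb-2 crashes.
  lb-2 sheds 110 req/s to queue-2: 110 each.
    queue-2: 50+110 = 160 > 130
Round 2 — queue-2 crashes.
  queue-2 sheds 160 req/s to app-a: 160 each.
    app-a: 10+160 = 170 > 60
Round 3 — app-a crashes.
  app-a sheds 170 req/s to search-2: 170 each.
    search-2: 40+170 = 210 > 110
Round 4 — search-2 crashes.
  search-2 sheds 210 req/s to cache-1, db-m: 105 each.
    cache-1: 130+105 = 235 > 160
    db-m: 80+105 = 185 > 160
Round 5 — cache-1, db-m crash.
  cache-1 sheds 235 req/s to worker-1: 235 each.
    worker-1: 50+235 = 285 > 120
  db-m sheds 185 req/s to worker-1, worker-2: 92 each (1 lost).
    worker-1: 285+92 = 377 > 120
    worker-2: 30+92 = 122 > 120
Round 6 — worker-1, worker-2 crash.
  worker-1 sheds 377 req/s: no online neighbours, lost.
  worker-2 sheds 122 req/s: no online neighbours, lost.
No further crashes.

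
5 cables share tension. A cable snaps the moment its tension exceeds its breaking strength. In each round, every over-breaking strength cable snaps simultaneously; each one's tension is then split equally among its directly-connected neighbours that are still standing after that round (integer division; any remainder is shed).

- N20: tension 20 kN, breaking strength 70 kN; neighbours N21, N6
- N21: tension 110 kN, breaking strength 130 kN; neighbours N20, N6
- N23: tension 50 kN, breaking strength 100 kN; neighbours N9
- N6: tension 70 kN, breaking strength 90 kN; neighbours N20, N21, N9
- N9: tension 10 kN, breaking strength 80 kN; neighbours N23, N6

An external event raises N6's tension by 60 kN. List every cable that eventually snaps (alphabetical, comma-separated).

Round 1 — N6 at 130 > 90. N6 snaps.
  N6 sheds 130 kN to N20, N21, N9: 43 each (1 lost).
    N20: 20+43 = 63 ≤ 70
    N21: 110+43 = 153 > 130
    N9: 10+43 = 53 ≤ 80
Round 2 — N21 snaps.
  N21 sheds 153 kN to N20: 153 each.
    N20: 63+153 = 216 > 70
Round 3 — N20 snaps.
  N20 sheds 216 kN: no online neighbours, lost.
No further breaks.

N20, N21, N6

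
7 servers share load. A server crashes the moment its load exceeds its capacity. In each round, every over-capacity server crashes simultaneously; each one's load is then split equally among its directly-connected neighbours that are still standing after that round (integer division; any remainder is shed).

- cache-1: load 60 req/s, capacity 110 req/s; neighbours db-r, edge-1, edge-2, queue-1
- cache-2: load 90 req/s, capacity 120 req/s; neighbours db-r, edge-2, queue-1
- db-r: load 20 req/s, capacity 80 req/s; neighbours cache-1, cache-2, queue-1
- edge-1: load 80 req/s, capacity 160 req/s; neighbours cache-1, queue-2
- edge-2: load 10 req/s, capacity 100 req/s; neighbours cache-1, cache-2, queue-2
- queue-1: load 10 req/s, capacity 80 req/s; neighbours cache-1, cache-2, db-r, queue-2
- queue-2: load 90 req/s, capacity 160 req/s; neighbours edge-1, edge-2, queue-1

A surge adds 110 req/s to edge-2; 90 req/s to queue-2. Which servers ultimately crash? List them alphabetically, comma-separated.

Round 1 — edge-2 at 120 > 100; queue-2 at 180 > 160. edge-2, queue-2 crash.
  edge-2 sheds 120 req/s to cache-1, cache-2: 60 each.
    cache-1: 60+60 = 120 > 110
    cache-2: 90+60 = 150 > 120
  queue-2 sheds 180 req/s to edge-1, queue-1: 90 each.
    edge-1: 80+90 = 170 > 160
    queue-1: 10+90 = 100 > 80
Round 2 — cache-1, cache-2, edge-1, queue-1 crash.
  cache-1 sheds 120 req/s to db-r: 120 each.
    db-r: 20+120 = 140 > 80
  cache-2 sheds 150 req/s to db-r: 150 each.
    db-r: 140+150 = 290 > 80
  edge-1 sheds 170 req/s: no online neighbours, lost.
  queue-1 sheds 100 req/s to db-r: 100 each.
    db-r: 290+100 = 390 > 80
Round 3 — db-r crashes.
  db-r sheds 390 req/s: no online neighbours, lost.
No further crashes.

cache-1, cache-2, db-r, edge-1, edge-2, queue-1, queue-2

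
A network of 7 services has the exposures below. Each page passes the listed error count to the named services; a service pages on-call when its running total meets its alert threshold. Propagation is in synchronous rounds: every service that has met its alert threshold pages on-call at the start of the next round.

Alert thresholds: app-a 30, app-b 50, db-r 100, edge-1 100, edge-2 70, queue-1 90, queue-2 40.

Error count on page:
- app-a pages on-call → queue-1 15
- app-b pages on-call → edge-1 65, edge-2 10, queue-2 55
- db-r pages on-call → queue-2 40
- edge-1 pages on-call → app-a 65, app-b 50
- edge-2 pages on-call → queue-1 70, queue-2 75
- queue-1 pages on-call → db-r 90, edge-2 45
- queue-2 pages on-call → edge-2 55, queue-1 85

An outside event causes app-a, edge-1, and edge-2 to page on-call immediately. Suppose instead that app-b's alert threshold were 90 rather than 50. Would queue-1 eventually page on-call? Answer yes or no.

With app-b's alert threshold at 90:
Round 1 — app-a, edge-1, edge-2 page on-call (initial).
  app-b: +50 → 50 < 90
  queue-1: +15+70 → 85 < 90
  queue-2: +75 → 75 ≥ 40
Round 2 — queue-2 pages on-call.
  queue-1: +85 → 170 ≥ 90
Round 3 — queue-1 pages on-call.
  db-r: +90 → 90 < 100
No further pages.

yes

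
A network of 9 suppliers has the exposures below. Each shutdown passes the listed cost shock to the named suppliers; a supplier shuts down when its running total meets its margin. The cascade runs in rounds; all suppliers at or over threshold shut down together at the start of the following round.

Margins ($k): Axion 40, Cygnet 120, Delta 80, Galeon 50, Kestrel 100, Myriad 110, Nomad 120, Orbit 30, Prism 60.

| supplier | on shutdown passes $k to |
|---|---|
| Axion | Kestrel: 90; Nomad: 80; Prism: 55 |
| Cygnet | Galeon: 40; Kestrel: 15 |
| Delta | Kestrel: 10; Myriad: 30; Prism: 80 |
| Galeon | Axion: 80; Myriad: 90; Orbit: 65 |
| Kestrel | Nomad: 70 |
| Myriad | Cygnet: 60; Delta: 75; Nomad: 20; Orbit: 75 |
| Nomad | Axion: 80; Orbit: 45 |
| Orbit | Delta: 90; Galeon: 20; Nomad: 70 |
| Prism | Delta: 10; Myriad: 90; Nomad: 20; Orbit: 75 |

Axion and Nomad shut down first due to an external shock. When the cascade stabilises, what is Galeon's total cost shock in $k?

Round 1 — Axion, Nomad shut down (initial).
  Kestrel: +90 → 90 < 100
  Orbit: +45 → 45 ≥ 30
  Prism: +55 → 55 < 60
Round 2 — Orbit shuts down.
  Delta: +90 → 90 ≥ 80
  Galeon: +20 → 20 < 50
Round 3 — Delta shuts down.
  Kestrel: +10 → 100 ≥ 100
  Myriad: +30 → 30 < 110
  Prism: +80 → 135 ≥ 60
Round 4 — Kestrel, Prism shut down.
  Myriad: +90 → 120 ≥ 110
Round 5 — Myriad shuts down.
  Cygnet: +60 → 60 < 120
No further shutdowns.

20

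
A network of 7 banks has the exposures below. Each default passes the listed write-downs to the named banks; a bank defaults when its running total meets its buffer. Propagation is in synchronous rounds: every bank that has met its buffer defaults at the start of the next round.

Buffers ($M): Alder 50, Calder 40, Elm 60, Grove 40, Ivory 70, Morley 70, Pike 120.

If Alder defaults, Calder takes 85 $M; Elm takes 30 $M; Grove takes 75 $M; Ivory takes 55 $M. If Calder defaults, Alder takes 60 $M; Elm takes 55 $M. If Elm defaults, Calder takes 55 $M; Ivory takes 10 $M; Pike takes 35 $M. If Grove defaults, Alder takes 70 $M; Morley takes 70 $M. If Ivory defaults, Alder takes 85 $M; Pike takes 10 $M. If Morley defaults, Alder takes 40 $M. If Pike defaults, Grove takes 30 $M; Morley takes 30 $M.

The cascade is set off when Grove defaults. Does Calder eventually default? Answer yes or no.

Round 1 — Grove defaults (initial).
  Alder: +70 → 70 ≥ 50
  Morley: +70 → 70 ≥ 70
Round 2 — Alder, Morley default.
  Calder: +85 → 85 ≥ 40
  Elm: +30 → 30 < 60
  Ivory: +55 → 55 < 70
Round 3 — Calder defaults.
  Elm: +55 → 85 ≥ 60
Round 4 — Elm defaults.
  Ivory: +10 → 65 < 70
  Pike: +35 → 35 < 120
No further defaults.

yes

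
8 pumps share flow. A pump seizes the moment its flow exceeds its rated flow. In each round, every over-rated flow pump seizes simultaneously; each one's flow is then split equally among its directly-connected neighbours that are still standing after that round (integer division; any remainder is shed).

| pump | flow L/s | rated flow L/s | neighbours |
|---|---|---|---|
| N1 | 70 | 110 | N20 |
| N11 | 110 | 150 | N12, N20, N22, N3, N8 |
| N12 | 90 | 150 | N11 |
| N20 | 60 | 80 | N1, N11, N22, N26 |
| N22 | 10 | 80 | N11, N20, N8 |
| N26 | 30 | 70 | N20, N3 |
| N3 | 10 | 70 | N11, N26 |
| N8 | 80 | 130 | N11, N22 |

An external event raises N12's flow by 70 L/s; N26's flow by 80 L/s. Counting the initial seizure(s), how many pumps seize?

8

Round 1 — N12 at 160 > 150; N26 at 110 > 70. N12, N26 seize.
  N12 sheds 160 L/s to N11: 160 each.
    N11: 110+160 = 270 > 150
  N26 sheds 110 L/s to N20, N3: 55 each.
    N20: 60+55 = 115 > 80
    N3: 10+55 = 65 ≤ 70
Round 2 — N11, N20 seize.
  N11 sheds 270 L/s to N22, N3, N8: 90 each.
    N22: 10+90 = 100 > 80
    N3: 65+90 = 155 > 70
    N8: 80+90 = 170 > 130
  N20 sheds 115 L/s to N1, N22: 57 each (1 lost).
    N1: 70+57 = 127 > 110
    N22: 100+57 = 157 > 80
Round 3 — N1, N22, N3, N8 seize.
  N1 sheds 127 L/s: no online neighbours, lost.
  N22 sheds 157 L/s: no online neighbours, lost.
  N3 sheds 155 L/s: no online neighbours, lost.
  N8 sheds 170 L/s: no online neighbours, lost.
No further seizures.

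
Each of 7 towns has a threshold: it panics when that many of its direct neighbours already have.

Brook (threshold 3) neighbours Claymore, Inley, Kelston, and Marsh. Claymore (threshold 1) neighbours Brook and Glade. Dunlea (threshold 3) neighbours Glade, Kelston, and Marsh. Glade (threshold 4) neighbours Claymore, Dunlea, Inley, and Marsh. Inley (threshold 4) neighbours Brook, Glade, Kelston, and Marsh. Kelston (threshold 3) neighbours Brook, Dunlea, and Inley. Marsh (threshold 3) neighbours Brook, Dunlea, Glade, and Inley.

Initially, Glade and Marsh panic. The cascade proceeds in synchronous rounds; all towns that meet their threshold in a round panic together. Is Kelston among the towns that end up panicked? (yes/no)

no

Round 1 — Glade, Marsh panic (initial).
Round 2 — checking thresholds:
  Brook: 1 of 4 neighbours < 3, holds.
  Claymore: 1 of 2 neighbours ≥ 1, panics.
  Dunlea: 2 of 3 neighbours < 3, holds.
  Inley: 2 of 4 neighbours < 4, holds.
Round 3 — no new panics; cascade stops.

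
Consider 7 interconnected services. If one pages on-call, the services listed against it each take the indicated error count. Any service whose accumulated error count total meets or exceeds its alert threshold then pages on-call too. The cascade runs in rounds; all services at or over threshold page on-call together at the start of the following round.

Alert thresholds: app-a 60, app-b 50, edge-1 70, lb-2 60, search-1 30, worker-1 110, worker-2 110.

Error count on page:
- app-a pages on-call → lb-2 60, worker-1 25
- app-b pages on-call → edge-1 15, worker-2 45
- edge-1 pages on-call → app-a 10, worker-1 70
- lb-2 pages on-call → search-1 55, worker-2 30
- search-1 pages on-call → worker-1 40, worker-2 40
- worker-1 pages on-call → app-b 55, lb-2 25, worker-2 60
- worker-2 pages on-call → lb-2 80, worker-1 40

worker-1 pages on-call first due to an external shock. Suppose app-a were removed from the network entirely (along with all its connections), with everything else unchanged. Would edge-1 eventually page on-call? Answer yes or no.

no

With app-a removed:
Round 1 — worker-1 pages on-call (initial).
  app-b: +55 → 55 ≥ 50
  lb-2: +25 → 25 < 60
  worker-2: +60 → 60 < 110
Round 2 — app-b pages on-call.
  edge-1: +15 → 15 < 70
  worker-2: +45 → 105 < 110
No further pages.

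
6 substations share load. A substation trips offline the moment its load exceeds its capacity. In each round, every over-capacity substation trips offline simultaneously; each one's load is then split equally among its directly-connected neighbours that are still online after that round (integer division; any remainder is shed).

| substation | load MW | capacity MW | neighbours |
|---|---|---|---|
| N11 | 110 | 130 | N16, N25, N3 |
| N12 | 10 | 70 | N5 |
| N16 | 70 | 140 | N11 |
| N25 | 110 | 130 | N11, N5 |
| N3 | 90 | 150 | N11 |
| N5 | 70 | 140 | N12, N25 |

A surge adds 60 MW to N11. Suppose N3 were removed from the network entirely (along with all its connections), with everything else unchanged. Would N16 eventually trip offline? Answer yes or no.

yes

With N3 removed:
Round 1 — N11 at 170 > 130. N11 trips offline.
  N11 sheds 170 MW to N16, N25: 85 each.
    N16: 70+85 = 155 > 140
    N25: 110+85 = 195 > 130
Round 2 — N16, N25 trip offline.
  N16 sheds 155 MW: no online neighbours, lost.
  N25 sheds 195 MW to N5: 195 each.
    N5: 70+195 = 265 > 140
Round 3 — N5 trips offline.
  N5 sheds 265 MW to N12: 265 each.
    N12: 10+265 = 275 > 70
Round 4 — N12 trips offline.
  N12 sheds 275 MW: no online neighbours, lost.
No further trips.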